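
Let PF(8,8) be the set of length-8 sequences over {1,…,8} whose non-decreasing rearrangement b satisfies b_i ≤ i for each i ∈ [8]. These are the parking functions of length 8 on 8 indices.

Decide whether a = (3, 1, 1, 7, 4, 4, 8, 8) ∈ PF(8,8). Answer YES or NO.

Rearranged: b = (1, 1, 3, 4, 4, 7, 8, 8).
  b_1=1 ≤ 1
  b_2=1 ≤ 2
  b_3=3 ≤ 3
  b_4=4 ≤ 4
  b_5=4 ≤ 5
  b_6=7 > 6
  fails at i=6 ⇒ NO

NO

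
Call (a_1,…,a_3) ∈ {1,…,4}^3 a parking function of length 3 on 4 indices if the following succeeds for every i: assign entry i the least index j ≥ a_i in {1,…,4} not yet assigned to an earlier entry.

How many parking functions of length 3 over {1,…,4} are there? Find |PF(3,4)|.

|PF| = (5−3)·5^(3−1) = 2·25 = 50 (Pollak)
Check (1,2,2) → sorted (1,2,2): b_i ≤ 1+i ∀i, a PF.

50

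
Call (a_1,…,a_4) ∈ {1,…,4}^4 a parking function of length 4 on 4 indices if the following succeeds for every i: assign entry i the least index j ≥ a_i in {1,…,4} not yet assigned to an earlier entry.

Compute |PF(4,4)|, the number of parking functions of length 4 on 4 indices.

125

Count = 1·5^3 = 1×125 = 125
One tuple (1,1,2,4) → sorted (1,1,2,4): b_i ≤ i ∀i, a PF.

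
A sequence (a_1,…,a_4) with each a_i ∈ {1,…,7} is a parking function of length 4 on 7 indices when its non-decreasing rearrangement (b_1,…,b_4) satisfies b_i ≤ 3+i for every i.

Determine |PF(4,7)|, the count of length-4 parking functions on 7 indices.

Count = (7−4+1)·(7+1)^(4−1) = 4 · 512 = 2048
Check (3,2,1,7) → sorted (1,2,3,7): b_i ≤ 3+i ∀i, a PF.

2048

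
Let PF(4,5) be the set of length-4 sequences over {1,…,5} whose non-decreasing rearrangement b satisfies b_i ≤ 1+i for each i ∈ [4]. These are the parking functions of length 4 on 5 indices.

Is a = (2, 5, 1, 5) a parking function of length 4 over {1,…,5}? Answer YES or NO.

Order a: b = (1, 2, 5, 5).
  b_1=1 ≤ 2
  b_2=2 ≤ 3
  b_3=5 > 4
  fails at i=3 ⇒ NO

NO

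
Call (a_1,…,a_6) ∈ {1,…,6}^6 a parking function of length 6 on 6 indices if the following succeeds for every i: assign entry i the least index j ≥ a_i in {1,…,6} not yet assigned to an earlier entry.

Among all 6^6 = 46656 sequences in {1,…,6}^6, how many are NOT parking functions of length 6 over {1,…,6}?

|PF| = 1·7^5 = 1×16807 = 16807 (Konheim–Weiss)
One tuple (2,6,6,5,5,1) → sorted (1,2,5,5,6,6): b_3=5>3, not a PF.
Total 46656; non-PF = 46656−16807 = 29849

29849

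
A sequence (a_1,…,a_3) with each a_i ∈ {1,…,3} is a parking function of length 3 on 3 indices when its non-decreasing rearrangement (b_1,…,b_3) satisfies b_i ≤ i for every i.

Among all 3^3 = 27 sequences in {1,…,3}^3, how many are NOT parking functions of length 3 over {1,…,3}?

Count = (3−3+1)·(3+1)^(3−1) = 1×16 = 16 [KW]
Check (2,2,2) → sorted (2,2,2): b_1=2>1, not a PF.
So 27 − 16 = 11 fail.

11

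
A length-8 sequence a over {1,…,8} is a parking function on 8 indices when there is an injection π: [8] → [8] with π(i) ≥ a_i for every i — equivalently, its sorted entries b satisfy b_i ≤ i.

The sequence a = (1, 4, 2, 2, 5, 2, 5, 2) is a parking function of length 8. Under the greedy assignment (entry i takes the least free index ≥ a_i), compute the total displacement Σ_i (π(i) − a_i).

13

Σπ(i) = 1+…+8 = 36; Σa = 1+4+2+2+5+2+5+2 = 23; disp = 36−23 = 13.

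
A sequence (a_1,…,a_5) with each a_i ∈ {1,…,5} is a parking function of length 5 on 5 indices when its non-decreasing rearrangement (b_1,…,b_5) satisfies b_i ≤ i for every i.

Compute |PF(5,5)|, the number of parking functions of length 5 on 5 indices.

Count = (5+1−5)·(5+1)^{5−1} = 1 · 1296 = 1296 [KW]
One tuple (2,1,2,3,3) → sorted (1,2,2,3,3): b_i ≤ i ∀i, a PF.

1296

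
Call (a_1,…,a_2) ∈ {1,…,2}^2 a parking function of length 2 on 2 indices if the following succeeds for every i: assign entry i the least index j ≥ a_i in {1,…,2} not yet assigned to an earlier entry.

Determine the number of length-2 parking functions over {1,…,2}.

3

|PF| = (2+1−2)·(2+1)^{2−1} = 1 · 3 = 3
E.g. (2,1) → sorted (1,2): b_i ≤ i ∀i, a PF.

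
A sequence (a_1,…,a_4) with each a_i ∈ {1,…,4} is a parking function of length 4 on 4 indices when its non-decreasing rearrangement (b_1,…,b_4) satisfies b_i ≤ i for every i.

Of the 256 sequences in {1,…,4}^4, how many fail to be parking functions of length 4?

131

|PF| = (4+1−4)·(4+1)^{4−1} = 1×125 = 125 [KW]
Check (4,4,4,1) → sorted (1,4,4,4): b_2=4>2, not a PF.
4^4 − 125 = 256 − 125 = 131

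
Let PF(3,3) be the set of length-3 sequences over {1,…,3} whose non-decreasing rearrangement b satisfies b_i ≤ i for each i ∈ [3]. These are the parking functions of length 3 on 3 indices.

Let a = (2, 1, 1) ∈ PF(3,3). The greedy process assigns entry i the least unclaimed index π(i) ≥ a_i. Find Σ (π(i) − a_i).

2

Σπ = 3·4/2 = 6 (π permutes [3]); Σa = 2+1+1 = 4; disp = 6−4 = 2.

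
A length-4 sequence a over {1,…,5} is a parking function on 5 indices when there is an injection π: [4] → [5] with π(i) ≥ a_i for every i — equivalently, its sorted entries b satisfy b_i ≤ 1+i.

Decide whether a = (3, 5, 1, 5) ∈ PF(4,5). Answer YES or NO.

Order a: b = (1, 3, 5, 5).
  b_1=1 ≤ 2
  b_2=3 ≤ 3
  b_3=5 > 4
  fails at i=3 ⇒ NO

NO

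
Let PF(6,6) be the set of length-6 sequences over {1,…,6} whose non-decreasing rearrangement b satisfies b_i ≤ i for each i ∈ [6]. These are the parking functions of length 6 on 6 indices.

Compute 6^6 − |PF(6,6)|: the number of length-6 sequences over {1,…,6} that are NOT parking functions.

29849

Count = 1·7^5 = 1 · 16807 = 16807 (Konheim–Weiss)
One tuple (4,4,2,6,6,5) → sorted (2,4,4,5,6,6): b_1=2>1, not a PF.
Total 46656; non-PF = 46656−16807 = 29849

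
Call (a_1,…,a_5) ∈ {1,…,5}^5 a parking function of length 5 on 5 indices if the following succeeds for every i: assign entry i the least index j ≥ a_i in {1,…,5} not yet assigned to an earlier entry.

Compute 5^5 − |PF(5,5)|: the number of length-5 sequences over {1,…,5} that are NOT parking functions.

Count = (6−5)·6^(5−1) = 1·1296 = 1296
Example (1,2,5,5,4) → sorted (1,2,4,5,5): b_3=4>3, not a PF.
So 3125 − 1296 = 1829 fail.

1829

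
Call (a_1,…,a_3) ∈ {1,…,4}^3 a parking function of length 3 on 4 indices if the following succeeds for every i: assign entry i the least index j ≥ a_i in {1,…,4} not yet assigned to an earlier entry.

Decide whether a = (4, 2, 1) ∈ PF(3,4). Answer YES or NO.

Sorted: b = (1, 2, 4).
  b_1=1 ≤ 2
  b_2=2 ≤ 3
  b_3=4 ≤ 4
All bounds hold ⇒ YES

YES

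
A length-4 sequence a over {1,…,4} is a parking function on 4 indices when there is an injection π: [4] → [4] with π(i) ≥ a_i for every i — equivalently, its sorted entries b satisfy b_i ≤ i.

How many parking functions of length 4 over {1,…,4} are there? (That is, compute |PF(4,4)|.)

125

Count = (4−4+1)·(4+1)^(4−1) = 1 · 125 = 125 (Pollak)
E.g. (2,1,4,1) → sorted (1,1,2,4): b_i ≤ i ∀i, a PF.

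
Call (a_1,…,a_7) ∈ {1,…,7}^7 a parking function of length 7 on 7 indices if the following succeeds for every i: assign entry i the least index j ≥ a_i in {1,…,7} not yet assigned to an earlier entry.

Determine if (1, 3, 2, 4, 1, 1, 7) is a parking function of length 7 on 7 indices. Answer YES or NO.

Sorted: b = (1, 1, 1, 2, 3, 4, 7).
  b_1=1 ≤ 1
  b_2=1 ≤ 2
  b_3=1 ≤ 3
  b_4=2 ≤ 4
  b_5=3 ≤ 5
  b_6=4 ≤ 6
  b_7=7 ≤ 7
All bounds hold ⇒ YES

YES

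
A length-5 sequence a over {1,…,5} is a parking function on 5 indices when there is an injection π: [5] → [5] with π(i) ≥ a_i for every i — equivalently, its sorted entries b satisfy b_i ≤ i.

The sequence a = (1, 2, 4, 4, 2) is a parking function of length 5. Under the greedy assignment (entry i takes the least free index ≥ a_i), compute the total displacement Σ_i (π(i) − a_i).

2

Σπ(i) = 1+…+5 = 15; Σa = 1+2+4+4+2 = 13; disp = 15−13 = 2.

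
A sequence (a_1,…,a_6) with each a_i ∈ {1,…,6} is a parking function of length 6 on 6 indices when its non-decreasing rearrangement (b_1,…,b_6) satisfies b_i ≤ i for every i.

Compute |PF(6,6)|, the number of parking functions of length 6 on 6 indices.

16807

|PF| = (7−6)·7^(6−1) = 1×16807 = 16807 (Konheim–Weiss)
Example (2,5,1,1,4,1) → sorted (1,1,1,2,4,5): b_i ≤ i ∀i, a PF.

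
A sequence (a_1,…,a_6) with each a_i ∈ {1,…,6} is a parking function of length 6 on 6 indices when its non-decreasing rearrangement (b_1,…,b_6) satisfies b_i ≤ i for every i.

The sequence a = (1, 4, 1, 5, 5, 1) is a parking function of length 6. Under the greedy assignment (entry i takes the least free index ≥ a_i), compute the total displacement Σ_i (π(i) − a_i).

Σπ(i) = 1+…+6 = 21; Σa = 1+4+1+5+5+1 = 17; disp = 21−17 = 4.

4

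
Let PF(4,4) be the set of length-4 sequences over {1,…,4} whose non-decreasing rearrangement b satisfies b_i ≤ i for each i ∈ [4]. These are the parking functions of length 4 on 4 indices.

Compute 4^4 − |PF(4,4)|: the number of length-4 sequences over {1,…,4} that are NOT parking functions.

Count = (5−4)·5^(4−1) = 1·125 = 125 (Pollak)
E.g. (3,3,2,4) → sorted (2,3,3,4): b_1=2>1, not a PF.
4^4 − 125 = 256 − 125 = 131

131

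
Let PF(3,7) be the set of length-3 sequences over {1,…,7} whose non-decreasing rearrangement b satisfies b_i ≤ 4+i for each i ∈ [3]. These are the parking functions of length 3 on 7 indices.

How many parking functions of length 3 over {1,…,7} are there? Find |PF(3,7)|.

320

|PF(3,7)| = (8−3)·8^(3−1) = 5·64 = 320 (Konheim–Weiss)
One tuple (4,2,5) → sorted (2,4,5): b_i ≤ 4+i ∀i, a PF.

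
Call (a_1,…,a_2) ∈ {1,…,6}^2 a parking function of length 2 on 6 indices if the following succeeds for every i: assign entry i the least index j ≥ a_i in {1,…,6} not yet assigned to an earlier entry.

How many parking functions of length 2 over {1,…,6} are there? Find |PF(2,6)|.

35

#PF = 5·7^1 = 5×7 = 35 [KW]
Example (3,2) → sorted (2,3): b_i ≤ 4+i ∀i, a PF.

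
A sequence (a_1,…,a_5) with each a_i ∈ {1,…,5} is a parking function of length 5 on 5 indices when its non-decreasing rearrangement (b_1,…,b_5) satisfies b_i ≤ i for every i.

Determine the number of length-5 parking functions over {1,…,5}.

|PF| = (6−5)·6^(5−1) = 1×1296 = 1296 (Konheim–Weiss)
One tuple (3,4,1,1,4) → sorted (1,1,3,4,4): b_i ≤ i ∀i, a PF.

1296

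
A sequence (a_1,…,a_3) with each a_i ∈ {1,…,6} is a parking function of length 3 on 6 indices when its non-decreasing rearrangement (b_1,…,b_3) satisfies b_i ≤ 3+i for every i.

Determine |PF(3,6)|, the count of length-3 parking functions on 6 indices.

#PF = (7−3)·7^(3−1) = 4·49 = 196 (Pollak)
Check (2,5,2) → sorted (2,2,5): b_i ≤ 3+i ∀i, a PF.

196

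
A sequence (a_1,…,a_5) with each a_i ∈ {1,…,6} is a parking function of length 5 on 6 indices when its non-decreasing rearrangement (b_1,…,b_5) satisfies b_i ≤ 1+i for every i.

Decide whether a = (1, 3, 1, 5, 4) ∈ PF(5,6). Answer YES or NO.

YES

Rearranged: b = (1, 1, 3, 4, 5).
  b_1=1 ≤ 2
  b_2=1 ≤ 3
  b_3=3 ≤ 4
  b_4=4 ≤ 5
  b_5=5 ≤ 6
All bounds hold ⇒ YES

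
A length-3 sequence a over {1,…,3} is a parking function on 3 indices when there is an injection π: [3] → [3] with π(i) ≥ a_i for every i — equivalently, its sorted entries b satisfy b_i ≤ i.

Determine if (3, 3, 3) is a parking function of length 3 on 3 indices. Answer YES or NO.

Rearranged: b = (3, 3, 3).
  b_1=3 > 1
  fails at i=1 ⇒ NO

NO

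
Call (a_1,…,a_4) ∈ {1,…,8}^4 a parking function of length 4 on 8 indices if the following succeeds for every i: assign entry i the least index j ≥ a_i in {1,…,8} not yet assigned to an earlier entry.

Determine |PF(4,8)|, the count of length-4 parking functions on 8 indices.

Count = (8−4+1)·(8+1)^(4−1) = 5×729 = 3645 (Pollak)
Example (2,8,4,3) → sorted (2,3,4,8): b_i ≤ 4+i ∀i, a PF.

3645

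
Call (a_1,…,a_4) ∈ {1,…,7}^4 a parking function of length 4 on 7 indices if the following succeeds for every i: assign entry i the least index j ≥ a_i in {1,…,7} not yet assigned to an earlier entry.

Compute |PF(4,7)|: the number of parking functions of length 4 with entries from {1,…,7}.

Count = (7−4+1)·(7+1)^(4−1) = 4·512 = 2048 (Konheim–Weiss)
E.g. (2,5,3,1) → sorted (1,2,3,5): b_i ≤ 3+i ∀i, a PF.

2048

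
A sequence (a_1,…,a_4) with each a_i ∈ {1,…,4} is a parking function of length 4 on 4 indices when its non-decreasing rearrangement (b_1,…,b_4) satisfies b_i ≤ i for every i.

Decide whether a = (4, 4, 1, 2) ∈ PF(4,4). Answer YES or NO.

NO

Rearranged: b = (1, 2, 4, 4).
  b_1=1 ≤ 1
  b_2=2 ≤ 2
  b_3=4 > 3
  fails at i=3 ⇒ NO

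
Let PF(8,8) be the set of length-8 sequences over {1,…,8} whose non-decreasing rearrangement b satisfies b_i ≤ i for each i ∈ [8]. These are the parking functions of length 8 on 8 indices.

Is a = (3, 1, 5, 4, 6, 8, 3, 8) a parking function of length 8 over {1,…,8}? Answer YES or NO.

NO

Order a: b = (1, 3, 3, 4, 5, 6, 8, 8).
  b_1=1 ≤ 1
  b_2=3 > 2
  fails at i=2 ⇒ NO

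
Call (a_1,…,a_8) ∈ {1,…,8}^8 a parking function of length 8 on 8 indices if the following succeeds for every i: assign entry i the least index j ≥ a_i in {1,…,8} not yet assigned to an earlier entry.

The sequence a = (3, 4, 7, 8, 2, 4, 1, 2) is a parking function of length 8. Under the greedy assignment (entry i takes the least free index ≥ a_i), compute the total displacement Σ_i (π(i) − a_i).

5

Σπ(i) = 1+…+8 = 36; Σa = 3+4+7+8+2+4+1+2 = 31; disp = 36−31 = 5.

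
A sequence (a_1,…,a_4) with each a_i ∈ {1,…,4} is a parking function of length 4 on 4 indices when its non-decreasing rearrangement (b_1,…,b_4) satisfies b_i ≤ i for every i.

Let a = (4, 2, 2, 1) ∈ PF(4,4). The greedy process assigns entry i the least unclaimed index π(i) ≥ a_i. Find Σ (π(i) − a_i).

1

Σπ = 10 ({1..4} each once); Σa = 4+2+2+1 = 9; disp = 10−9 = 1.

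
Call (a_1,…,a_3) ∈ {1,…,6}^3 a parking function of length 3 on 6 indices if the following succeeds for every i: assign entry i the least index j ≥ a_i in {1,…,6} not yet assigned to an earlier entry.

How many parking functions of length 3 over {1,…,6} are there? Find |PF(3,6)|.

#PF = (7−3)·7^(3−1) = 4 · 49 = 196 [KW]
Check (5,2,6) → sorted (2,5,6): b_i ≤ 3+i ∀i, a PF.

196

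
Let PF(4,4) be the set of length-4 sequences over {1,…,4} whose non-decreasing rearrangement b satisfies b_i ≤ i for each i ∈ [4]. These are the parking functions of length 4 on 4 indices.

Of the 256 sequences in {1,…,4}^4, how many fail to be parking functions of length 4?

131

|PF| = 1·5^3 = 1×125 = 125 (Pollak)
One tuple (4,3,4,4) → sorted (3,4,4,4): b_1=3>1, not a PF.
Total 256; non-PF = 256−125 = 131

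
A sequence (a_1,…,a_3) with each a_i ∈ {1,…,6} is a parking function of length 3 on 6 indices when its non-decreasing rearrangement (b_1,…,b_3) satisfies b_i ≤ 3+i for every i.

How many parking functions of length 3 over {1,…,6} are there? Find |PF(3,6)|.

196

Count = 4·7^2 = 4 · 49 = 196 (Konheim–Weiss)
One tuple (1,6,5) → sorted (1,5,6): b_i ≤ 3+i ∀i, a PF.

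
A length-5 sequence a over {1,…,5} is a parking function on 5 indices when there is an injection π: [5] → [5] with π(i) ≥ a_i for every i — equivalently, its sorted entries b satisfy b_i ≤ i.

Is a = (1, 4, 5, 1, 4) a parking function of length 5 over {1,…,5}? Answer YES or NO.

Sorted: b = (1, 1, 4, 4, 5).
  b_1=1 ≤ 1
  b_2=1 ≤ 2
  b_3=4 > 3
  fails at i=3 ⇒ NO

NO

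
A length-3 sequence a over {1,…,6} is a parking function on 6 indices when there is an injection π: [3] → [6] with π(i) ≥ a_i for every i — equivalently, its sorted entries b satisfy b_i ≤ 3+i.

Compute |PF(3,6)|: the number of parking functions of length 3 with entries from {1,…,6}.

196

Count = 4·7^2 = 4 · 49 = 196 (Konheim–Weiss)
One tuple (2,3,6) → sorted (2,3,6): b_i ≤ 3+i ∀i, a PF.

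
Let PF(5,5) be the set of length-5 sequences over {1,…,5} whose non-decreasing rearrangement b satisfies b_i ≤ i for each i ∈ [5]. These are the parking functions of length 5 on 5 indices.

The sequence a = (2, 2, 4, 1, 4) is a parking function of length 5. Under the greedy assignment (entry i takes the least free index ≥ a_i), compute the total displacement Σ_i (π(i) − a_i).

2

Σπ = 5·6/2 = 15 (π permutes [5]); Σa = 2+2+4+1+4 = 13; disp = 15−13 = 2.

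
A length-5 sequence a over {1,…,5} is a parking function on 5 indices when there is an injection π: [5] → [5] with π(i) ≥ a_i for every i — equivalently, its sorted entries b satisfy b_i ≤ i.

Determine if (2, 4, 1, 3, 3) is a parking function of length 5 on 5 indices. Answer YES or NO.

YES

Rearranged: b = (1, 2, 3, 3, 4).
  b_1=1 ≤ 1
  b_2=2 ≤ 2
  b_3=3 ≤ 3
  b_4=3 ≤ 4
  b_5=4 ≤ 5
All bounds hold ⇒ YES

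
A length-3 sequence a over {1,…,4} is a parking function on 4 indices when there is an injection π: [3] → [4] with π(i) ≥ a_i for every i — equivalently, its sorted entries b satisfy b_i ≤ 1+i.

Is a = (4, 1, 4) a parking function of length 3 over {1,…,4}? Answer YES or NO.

Rearranged: b = (1, 4, 4).
  b_1=1 ≤ 2
  b_2=4 > 3
  fails at i=2 ⇒ NO

NO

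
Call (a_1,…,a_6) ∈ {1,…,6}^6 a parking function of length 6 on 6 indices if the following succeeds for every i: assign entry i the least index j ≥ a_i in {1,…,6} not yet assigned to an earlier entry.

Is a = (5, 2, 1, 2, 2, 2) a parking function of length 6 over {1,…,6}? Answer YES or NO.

YES

Sorted: b = (1, 2, 2, 2, 2, 5).
  b_1=1 ≤ 1
  b_2=2 ≤ 2
  b_3=2 ≤ 3
  b_4=2 ≤ 4
  b_5=2 ≤ 5
  b_6=5 ≤ 6
All bounds hold ⇒ YES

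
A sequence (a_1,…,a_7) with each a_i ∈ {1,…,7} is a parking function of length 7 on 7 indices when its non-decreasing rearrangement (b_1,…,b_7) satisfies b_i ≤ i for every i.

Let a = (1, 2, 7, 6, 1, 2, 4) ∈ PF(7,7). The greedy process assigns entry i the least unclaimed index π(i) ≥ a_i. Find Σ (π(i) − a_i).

5

Σπ(i) = 1+…+7 = 28; Σa = 1+2+7+6+1+2+4 = 23; disp = 28−23 = 5.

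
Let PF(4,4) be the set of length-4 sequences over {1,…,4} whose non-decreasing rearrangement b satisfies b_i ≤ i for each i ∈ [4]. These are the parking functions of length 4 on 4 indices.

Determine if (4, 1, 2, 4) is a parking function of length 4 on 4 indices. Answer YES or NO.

NO

Order a: b = (1, 2, 4, 4).
  b_1=1 ≤ 1
  b_2=2 ≤ 2
  b_3=4 > 3
  fails at i=3 ⇒ NO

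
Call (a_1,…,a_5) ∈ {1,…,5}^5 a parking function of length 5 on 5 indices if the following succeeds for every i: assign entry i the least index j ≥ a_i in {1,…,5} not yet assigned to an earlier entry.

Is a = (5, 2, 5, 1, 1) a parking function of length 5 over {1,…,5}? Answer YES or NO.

NO

Sorted: b = (1, 1, 2, 5, 5).
  b_1=1 ≤ 1
  b_2=1 ≤ 2
  b_3=2 ≤ 3
  b_4=5 > 4
  fails at i=4 ⇒ NO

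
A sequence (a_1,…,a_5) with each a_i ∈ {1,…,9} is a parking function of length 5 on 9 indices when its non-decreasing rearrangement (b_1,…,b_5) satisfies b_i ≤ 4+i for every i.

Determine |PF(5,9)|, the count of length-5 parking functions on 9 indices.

50000

#PF = (10−5)·10^(5−1) = 5×10000 = 50000 (Pollak)
E.g. (9,1,6,8,3) → sorted (1,3,6,8,9): b_i ≤ 4+i ∀i, a PF.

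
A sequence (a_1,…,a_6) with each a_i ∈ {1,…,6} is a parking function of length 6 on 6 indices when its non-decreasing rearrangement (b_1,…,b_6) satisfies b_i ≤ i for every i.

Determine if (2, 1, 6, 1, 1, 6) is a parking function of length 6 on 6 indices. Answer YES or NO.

Sorted: b = (1, 1, 1, 2, 6, 6).
  b_1=1 ≤ 1
  b_2=1 ≤ 2
  b_3=1 ≤ 3
  b_4=2 ≤ 4
  b_5=6 > 5
  fails at i=5 ⇒ NO

NO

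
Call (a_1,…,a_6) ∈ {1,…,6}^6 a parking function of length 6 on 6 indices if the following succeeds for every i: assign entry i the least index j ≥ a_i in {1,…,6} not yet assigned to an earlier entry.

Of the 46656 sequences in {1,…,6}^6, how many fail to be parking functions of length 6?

29849

|PF(6,6)| = (6+1−6)·(6+1)^{6−1} = 1 · 16807 = 16807 [KW]
E.g. (2,5,2,2,6,5) → sorted (2,2,2,5,5,6): b_1=2>1, not a PF.
So 46656 − 16807 = 29849 fail.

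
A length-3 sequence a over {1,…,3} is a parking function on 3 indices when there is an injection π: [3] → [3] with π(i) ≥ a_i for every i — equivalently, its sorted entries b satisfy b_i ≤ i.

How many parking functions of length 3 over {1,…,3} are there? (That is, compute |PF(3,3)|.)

#PF = (3−3+1)·(3+1)^(3−1) = 1×16 = 16 [KW]
E.g. (1,2,1) → sorted (1,1,2): b_i ≤ i ∀i, a PF.

16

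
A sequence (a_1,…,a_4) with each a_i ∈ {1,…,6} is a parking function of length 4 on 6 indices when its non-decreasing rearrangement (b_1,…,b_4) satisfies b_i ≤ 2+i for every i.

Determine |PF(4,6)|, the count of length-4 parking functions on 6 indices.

1029

|PF(4,6)| = (7−4)·7^(4−1) = 3×343 = 1029 (Konheim–Weiss)
One tuple (2,6,5,2) → sorted (2,2,5,6): b_i ≤ 2+i ∀i, a PF.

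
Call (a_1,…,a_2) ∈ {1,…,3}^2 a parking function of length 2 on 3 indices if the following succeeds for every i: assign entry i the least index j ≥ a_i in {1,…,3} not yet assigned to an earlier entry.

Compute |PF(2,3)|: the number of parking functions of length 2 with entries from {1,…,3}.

|PF(2,3)| = 2·4^1 = 2·4 = 8 (Pollak)
Check (2,1) → sorted (1,2): b_i ≤ 1+i ∀i, a PF.

8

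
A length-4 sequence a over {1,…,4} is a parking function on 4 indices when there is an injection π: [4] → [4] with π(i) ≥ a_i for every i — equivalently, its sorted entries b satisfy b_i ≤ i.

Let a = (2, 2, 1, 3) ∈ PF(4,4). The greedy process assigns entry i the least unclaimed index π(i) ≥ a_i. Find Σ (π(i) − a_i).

Σπ(i) = 1+…+4 = 10; Σa = 2+2+1+3 = 8; disp = 10−8 = 2.

2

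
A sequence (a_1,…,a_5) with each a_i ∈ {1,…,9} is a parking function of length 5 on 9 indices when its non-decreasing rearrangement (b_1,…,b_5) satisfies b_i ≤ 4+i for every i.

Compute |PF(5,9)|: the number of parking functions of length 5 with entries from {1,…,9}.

50000

|PF(5,9)| = 5·10^4 = 5 · 10000 = 50000
Example (2,8,4,6,3) → sorted (2,3,4,6,8): b_i ≤ 4+i ∀i, a PF.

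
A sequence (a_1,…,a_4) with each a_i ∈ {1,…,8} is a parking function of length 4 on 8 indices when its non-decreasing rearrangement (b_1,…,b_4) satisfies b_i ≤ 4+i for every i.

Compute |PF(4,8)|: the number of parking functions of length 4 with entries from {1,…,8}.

3645

|PF(4,8)| = (9−4)·9^(4−1) = 5·729 = 3645 [KW]
Check (6,3,3,4) → sorted (3,3,4,6): b_i ≤ 4+i ∀i, a PF.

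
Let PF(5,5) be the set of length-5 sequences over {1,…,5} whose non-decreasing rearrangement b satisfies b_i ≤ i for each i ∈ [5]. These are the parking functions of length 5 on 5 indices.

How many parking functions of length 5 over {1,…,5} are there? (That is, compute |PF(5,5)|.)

|PF(5,5)| = 1·6^4 = 1×1296 = 1296
Check (4,5,2,2,1) → sorted (1,2,2,4,5): b_i ≤ i ∀i, a PF.

1296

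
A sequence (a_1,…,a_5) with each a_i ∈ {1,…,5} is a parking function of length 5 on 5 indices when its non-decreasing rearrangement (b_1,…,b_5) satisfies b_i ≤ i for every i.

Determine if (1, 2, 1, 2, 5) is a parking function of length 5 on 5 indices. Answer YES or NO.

Sorted: b = (1, 1, 2, 2, 5).
  b_1=1 ≤ 1
  b_2=1 ≤ 2
  b_3=2 ≤ 3
  b_4=2 ≤ 4
  b_5=5 ≤ 5
All bounds hold ⇒ YES

YES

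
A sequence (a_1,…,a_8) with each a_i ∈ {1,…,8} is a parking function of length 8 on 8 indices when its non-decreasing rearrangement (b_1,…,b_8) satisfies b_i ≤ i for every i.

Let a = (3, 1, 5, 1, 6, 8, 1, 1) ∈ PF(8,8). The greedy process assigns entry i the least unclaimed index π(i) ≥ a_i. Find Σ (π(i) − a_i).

Σπ = 8·9/2 = 36 (π permutes [8]); Σa = 3+1+5+1+6+8+1+1 = 26; disp = 36−26 = 10.

10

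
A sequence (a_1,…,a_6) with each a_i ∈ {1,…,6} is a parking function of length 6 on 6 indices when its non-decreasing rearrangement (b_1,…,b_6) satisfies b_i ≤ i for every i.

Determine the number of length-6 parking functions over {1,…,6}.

16807

Count = (6+1−6)·(6+1)^{6−1} = 1·16807 = 16807
One tuple (2,1,6,4,1,5) → sorted (1,1,2,4,5,6): b_i ≤ i ∀i, a PF.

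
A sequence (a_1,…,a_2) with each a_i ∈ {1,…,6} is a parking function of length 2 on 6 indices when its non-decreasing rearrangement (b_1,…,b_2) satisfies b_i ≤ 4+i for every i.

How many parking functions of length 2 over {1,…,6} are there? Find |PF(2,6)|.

35

Count = (7−2)·7^(2−1) = 5 · 7 = 35 [KW]
E.g. (4,1) → sorted (1,4): b_i ≤ 4+i ∀i, a PF.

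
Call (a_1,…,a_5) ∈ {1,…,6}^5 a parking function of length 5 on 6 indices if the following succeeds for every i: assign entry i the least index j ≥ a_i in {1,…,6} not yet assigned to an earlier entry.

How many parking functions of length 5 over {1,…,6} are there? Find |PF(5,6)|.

Count = (6+1−5)·(6+1)^{5−1} = 2 · 2401 = 4802
One tuple (6,4,4,2,2) → sorted (2,2,4,4,6): b_i ≤ 1+i ∀i, a PF.

4802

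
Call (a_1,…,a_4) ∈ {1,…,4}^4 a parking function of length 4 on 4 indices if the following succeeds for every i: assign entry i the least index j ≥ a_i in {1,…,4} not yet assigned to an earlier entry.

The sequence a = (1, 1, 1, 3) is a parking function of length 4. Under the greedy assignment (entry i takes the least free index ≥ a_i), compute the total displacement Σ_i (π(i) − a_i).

Σπ = 10 ({1..4} each once); Σa = 1+1+1+3 = 6; disp = 10−6 = 4.

4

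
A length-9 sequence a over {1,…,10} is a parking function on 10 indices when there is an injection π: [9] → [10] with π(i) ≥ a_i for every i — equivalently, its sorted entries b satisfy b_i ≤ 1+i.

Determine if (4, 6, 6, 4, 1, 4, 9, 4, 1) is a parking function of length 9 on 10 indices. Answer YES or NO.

YES

Rearranged: b = (1, 1, 4, 4, 4, 4, 6, 6, 9).
  b_1=1 ≤ 2
  b_2=1 ≤ 3
  b_3=4 ≤ 4
  b_4=4 ≤ 5
  b_5=4 ≤ 6
  b_6=4 ≤ 7
  b_7=6 ≤ 8
  b_8=6 ≤ 9
  b_9=9 ≤ 10
All bounds hold ⇒ YES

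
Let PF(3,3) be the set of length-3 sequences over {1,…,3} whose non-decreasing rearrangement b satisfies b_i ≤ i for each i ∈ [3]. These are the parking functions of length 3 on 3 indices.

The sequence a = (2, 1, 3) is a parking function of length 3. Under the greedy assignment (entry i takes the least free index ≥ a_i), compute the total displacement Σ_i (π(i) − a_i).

Σπ(i) = 1+…+3 = 6; Σa = 2+1+3 = 6; disp = 6−6 = 0.

0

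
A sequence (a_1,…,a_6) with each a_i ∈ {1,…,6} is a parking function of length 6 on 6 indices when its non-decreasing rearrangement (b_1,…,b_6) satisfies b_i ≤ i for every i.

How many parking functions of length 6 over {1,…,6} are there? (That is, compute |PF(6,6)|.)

16807

|PF| = (6+1−6)·(6+1)^{6−1} = 1 · 16807 = 16807 (Pollak)
One tuple (1,6,4,4,2,2) → sorted (1,2,2,4,4,6): b_i ≤ i ∀i, a PF.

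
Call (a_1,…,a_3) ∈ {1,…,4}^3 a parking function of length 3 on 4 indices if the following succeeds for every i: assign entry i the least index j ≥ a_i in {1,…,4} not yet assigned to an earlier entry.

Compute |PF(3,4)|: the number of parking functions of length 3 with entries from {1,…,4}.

50

|PF(3,4)| = (5−3)·5^(3−1) = 2×25 = 50 [KW]
E.g. (1,3,4) → sorted (1,3,4): b_i ≤ 1+i ∀i, a PF.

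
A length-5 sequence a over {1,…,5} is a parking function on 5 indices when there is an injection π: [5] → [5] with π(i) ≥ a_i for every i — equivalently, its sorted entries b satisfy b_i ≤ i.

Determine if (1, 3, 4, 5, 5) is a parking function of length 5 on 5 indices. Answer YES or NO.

Sorted: b = (1, 3, 4, 5, 5).
  b_1=1 ≤ 1
  b_2=3 > 2
  fails at i=2 ⇒ NO

NO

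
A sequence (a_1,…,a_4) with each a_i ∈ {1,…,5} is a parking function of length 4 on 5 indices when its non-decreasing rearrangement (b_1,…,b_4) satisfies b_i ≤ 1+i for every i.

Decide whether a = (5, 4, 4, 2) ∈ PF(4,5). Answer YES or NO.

NO

Sorted: b = (2, 4, 4, 5).
  b_1=2 ≤ 2
  b_2=4 > 3
  fails at i=2 ⇒ NO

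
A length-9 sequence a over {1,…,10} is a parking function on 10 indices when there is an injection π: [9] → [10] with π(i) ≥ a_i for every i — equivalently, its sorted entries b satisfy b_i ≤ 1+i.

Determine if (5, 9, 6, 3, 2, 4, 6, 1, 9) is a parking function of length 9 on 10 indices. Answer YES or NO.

Rearranged: b = (1, 2, 3, 4, 5, 6, 6, 9, 9).
  b_1=1 ≤ 2
  b_2=2 ≤ 3
  b_3=3 ≤ 4
  b_4=4 ≤ 5
  b_5=5 ≤ 6
  b_6=6 ≤ 7
  b_7=6 ≤ 8
  b_8=9 ≤ 9
  b_9=9 ≤ 10
All bounds hold ⇒ YES

YES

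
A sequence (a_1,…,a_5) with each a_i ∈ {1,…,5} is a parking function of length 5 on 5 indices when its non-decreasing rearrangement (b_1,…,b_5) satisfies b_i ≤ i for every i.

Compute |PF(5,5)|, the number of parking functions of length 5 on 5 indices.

#PF = (5−5+1)·(5+1)^(5−1) = 1×1296 = 1296 (Konheim–Weiss)
Example (4,2,2,2,1) → sorted (1,2,2,2,4): b_i ≤ i ∀i, a PF.

1296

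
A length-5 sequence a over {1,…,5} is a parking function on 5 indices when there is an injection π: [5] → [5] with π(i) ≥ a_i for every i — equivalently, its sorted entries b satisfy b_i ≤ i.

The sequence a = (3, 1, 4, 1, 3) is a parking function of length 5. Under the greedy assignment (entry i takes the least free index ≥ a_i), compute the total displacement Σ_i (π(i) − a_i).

Σπ = 5·6/2 = 15 (π permutes [5]); Σa = 3+1+4+1+3 = 12; disp = 15−12 = 3.

3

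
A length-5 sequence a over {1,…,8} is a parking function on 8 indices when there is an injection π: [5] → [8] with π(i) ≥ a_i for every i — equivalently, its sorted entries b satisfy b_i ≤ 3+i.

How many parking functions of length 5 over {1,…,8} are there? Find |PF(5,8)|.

Count = (8+1−5)·(8+1)^{5−1} = 4 · 6561 = 26244 [KW]
Check (7,7,3,6,5) → sorted (3,5,6,7,7): b_i ≤ 3+i ∀i, a PF.

26244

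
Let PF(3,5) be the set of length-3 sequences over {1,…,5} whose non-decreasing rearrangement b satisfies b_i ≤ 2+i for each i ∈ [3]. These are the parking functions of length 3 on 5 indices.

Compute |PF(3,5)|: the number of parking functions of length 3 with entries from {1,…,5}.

|PF(3,5)| = (5+1−3)·(5+1)^{3−1} = 3×36 = 108
E.g. (5,4,1) → sorted (1,4,5): b_i ≤ 2+i ∀i, a PF.

108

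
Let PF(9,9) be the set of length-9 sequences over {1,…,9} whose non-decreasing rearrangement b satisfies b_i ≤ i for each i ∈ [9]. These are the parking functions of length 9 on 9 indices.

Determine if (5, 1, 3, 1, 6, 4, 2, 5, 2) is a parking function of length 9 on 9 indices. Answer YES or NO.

YES

Sorted: b = (1, 1, 2, 2, 3, 4, 5, 5, 6).
  b_1=1 ≤ 1
  b_2=1 ≤ 2
  b_3=2 ≤ 3
  b_4=2 ≤ 4
  b_5=3 ≤ 5
  b_6=4 ≤ 6
  b_7=5 ≤ 7
  b_8=5 ≤ 8
  b_9=6 ≤ 9
All bounds hold ⇒ YES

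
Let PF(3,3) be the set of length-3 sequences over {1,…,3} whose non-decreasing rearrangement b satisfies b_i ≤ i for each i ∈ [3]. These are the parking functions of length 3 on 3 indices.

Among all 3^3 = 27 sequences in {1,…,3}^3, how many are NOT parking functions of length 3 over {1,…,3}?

|PF(3,3)| = (3+1−3)·(3+1)^{3−1} = 1 · 16 = 16 (Pollak)
E.g. (2,3,3) → sorted (2,3,3): b_1=2>1, not a PF.
So 27 − 16 = 11 fail.

11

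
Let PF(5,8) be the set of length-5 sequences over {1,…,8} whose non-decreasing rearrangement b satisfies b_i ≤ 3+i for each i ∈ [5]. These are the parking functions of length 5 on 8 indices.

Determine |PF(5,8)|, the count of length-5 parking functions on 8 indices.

|PF| = (9−5)·9^(5−1) = 4 · 6561 = 26244 (Konheim–Weiss)
Example (1,1,3,1,4) → sorted (1,1,1,3,4): b_i ≤ 3+i ∀i, a PF.

26244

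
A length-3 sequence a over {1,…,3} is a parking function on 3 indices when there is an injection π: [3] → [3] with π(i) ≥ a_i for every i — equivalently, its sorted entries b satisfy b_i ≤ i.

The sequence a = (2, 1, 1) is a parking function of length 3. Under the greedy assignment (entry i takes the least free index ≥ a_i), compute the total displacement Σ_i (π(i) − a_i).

2

Σπ(i) = 1+…+3 = 6; Σa = 2+1+1 = 4; disp = 6−4 = 2.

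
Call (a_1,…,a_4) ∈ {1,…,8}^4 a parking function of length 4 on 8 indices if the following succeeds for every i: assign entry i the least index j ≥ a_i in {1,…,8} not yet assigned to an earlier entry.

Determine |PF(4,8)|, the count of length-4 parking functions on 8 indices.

3645

|PF(4,8)| = 5·9^3 = 5×729 = 3645 [KW]
Check (7,7,3,6) → sorted (3,6,7,7): b_i ≤ 4+i ∀i, a PF.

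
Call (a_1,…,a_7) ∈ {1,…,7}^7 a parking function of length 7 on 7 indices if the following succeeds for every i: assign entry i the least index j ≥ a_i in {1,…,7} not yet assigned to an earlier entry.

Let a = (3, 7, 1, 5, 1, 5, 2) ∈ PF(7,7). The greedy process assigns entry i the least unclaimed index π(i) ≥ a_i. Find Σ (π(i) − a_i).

Σπ = 28 ({1..7} each once); Σa = 3+7+1+5+1+5+2 = 24; disp = 28−24 = 4.

4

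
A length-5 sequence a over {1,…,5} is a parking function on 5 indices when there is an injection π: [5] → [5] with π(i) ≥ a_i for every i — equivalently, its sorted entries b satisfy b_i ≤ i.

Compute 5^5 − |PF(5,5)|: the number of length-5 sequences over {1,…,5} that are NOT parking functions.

1829

#PF = (6−5)·6^(5−1) = 1·1296 = 1296 (Pollak)
Example (4,2,2,4,3) → sorted (2,2,3,4,4): b_1=2>1, not a PF.
5^5 − 1296 = 3125 − 1296 = 1829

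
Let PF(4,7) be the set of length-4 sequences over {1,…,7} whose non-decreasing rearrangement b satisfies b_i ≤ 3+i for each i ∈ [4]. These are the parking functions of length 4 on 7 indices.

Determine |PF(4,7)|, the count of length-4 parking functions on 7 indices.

#PF = (8−4)·8^(4−1) = 4 · 512 = 2048 (Pollak)
One tuple (6,4,3,5) → sorted (3,4,5,6): b_i ≤ 3+i ∀i, a PF.

2048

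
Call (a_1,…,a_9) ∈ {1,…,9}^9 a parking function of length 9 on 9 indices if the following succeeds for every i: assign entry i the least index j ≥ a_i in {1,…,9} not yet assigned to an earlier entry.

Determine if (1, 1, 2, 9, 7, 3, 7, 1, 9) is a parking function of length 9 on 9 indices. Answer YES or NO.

Rearranged: b = (1, 1, 1, 2, 3, 7, 7, 9, 9).
  b_1=1 ≤ 1
  b_2=1 ≤ 2
  b_3=1 ≤ 3
  b_4=2 ≤ 4
  b_5=3 ≤ 5
  b_6=7 > 6
  fails at i=6 ⇒ NO

NO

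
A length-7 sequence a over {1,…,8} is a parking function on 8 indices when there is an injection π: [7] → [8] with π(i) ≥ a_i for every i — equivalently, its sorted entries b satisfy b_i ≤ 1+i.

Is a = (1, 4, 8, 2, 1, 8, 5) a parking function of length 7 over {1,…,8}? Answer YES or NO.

NO

Sorted: b = (1, 1, 2, 4, 5, 8, 8).
  b_1=1 ≤ 2
  b_2=1 ≤ 3
  b_3=2 ≤ 4
  b_4=4 ≤ 5
  b_5=5 ≤ 6
  b_6=8 > 7
  fails at i=6 ⇒ NO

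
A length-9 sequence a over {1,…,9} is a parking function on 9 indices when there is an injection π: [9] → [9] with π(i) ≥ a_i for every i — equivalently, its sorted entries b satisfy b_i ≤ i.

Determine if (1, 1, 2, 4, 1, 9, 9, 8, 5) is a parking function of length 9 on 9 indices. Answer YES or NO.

NO

Order a: b = (1, 1, 1, 2, 4, 5, 8, 9, 9).
  b_1=1 ≤ 1
  b_2=1 ≤ 2
  b_3=1 ≤ 3
  b_4=2 ≤ 4
  b_5=4 ≤ 5
  b_6=5 ≤ 6
  b_7=8 > 7
  fails at i=7 ⇒ NO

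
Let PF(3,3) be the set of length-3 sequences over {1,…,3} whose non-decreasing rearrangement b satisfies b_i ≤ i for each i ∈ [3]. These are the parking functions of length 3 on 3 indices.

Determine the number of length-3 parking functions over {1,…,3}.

|PF| = (3−3+1)·(3+1)^(3−1) = 1·16 = 16
Example (2,2,1) → sorted (1,2,2): b_i ≤ i ∀i, a PF.

16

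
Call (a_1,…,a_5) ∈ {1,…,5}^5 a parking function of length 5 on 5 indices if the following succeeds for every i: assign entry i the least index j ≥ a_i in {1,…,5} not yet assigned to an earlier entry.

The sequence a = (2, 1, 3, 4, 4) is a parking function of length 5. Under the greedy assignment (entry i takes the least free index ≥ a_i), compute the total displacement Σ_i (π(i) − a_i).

Σπ(i) = 1+…+5 = 15; Σa = 2+1+3+4+4 = 14; disp = 15−14 = 1.

1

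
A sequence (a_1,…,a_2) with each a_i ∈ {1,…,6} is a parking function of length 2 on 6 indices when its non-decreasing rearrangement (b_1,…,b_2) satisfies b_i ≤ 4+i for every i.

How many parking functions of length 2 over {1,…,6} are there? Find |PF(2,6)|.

|PF(2,6)| = (6+1−2)·(6+1)^{2−1} = 5·7 = 35
Example (3,3) → sorted (3,3): b_i ≤ 4+i ∀i, a PF.

35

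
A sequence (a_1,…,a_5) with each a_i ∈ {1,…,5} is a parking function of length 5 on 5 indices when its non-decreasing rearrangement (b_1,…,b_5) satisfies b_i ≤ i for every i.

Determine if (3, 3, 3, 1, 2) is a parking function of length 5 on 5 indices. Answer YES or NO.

Rearranged: b = (1, 2, 3, 3, 3).
  b_1=1 ≤ 1
  b_2=2 ≤ 2
  b_3=3 ≤ 3
  b_4=3 ≤ 4
  b_5=3 ≤ 5
All bounds hold ⇒ YES

YES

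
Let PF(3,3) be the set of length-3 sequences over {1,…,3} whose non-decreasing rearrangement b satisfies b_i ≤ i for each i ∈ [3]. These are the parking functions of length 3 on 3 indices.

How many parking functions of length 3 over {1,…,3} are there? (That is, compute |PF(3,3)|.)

16

#PF = (4−3)·4^(3−1) = 1·16 = 16 (Pollak)
Check (2,1,3) → sorted (1,2,3): b_i ≤ i ∀i, a PF.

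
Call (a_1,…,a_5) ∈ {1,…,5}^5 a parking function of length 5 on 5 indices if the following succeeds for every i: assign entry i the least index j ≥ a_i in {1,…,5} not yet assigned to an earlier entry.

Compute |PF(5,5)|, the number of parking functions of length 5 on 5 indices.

#PF = 1·6^4 = 1×1296 = 1296 (Pollak)
One tuple (1,2,2,1,4) → sorted (1,1,2,2,4): b_i ≤ i ∀i, a PF.

1296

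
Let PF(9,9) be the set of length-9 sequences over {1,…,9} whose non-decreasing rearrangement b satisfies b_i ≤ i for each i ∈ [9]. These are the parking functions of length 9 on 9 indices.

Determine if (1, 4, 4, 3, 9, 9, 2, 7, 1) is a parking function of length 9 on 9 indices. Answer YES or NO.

NO

Order a: b = (1, 1, 2, 3, 4, 4, 7, 9, 9).
  b_1=1 ≤ 1
  b_2=1 ≤ 2
  b_3=2 ≤ 3
  b_4=3 ≤ 4
  b_5=4 ≤ 5
  b_6=4 ≤ 6
  b_7=7 ≤ 7
  b_8=9 > 8
  fails at i=8 ⇒ NO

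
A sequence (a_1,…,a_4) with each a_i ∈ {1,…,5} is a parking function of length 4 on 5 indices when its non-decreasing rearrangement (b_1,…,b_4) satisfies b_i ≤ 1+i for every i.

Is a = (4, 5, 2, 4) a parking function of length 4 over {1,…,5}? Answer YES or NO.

Sorted: b = (2, 4, 4, 5).
  b_1=2 ≤ 2
  b_2=4 > 3
  fails at i=2 ⇒ NO

NO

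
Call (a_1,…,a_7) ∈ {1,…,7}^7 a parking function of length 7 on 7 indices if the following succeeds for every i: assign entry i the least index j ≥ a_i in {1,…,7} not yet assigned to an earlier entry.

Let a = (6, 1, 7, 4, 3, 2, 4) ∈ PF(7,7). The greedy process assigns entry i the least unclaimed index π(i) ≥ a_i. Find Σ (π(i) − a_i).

1

Σπ(i) = 1+…+7 = 28; Σa = 6+1+7+4+3+2+4 = 27; disp = 28−27 = 1.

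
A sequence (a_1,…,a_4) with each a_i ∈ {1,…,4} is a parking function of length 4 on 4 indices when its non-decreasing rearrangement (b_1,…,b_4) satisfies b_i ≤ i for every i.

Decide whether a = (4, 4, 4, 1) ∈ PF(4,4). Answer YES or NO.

NO

Order a: b = (1, 4, 4, 4).
  b_1=1 ≤ 1
  b_2=4 > 2
  fails at i=2 ⇒ NO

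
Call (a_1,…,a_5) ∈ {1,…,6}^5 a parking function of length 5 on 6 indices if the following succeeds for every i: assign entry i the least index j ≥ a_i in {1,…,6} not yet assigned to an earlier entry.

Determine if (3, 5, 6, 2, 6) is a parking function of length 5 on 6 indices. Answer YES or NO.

Rearranged: b = (2, 3, 5, 6, 6).
  b_1=2 ≤ 2
  b_2=3 ≤ 3
  b_3=5 > 4
  fails at i=3 ⇒ NO

NO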